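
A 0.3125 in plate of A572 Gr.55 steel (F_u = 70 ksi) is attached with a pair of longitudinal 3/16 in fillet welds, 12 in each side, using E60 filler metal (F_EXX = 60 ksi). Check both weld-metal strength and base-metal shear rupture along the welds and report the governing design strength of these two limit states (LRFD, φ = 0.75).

φR_n ≈ 85.9 kips (weld metal governs)

t_e = 0.707 × 0.1875 = 0.1326 in; L = 24 in.
Weld metal: φR_n = 0.75 × 0.6 × 60 × 0.1326 × 24 = 85.9 kips.
Base metal (shear rupture): φR_n = 0.75 × 0.6 × 70 × 0.3125 × 24 = 236.2 kips.
Governing: weld metal.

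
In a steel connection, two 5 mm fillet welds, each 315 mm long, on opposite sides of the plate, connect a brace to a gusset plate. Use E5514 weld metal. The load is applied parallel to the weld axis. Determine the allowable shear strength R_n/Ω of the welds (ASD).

E55XX → F_EXX = 550 MPa.
Effective throat t_e = 0.707 × 5 = 3.535 mm.
Total length L = 630 mm; A_we = 3.535 × 630 = 2227 mm².
F_nw = 0.6 F_EXX = 0.6 × 550 = 330 MPa.
R_n = 330 × 2227 × 10⁻³ = 734.9 kN; R_n/Ω = 734.9/2.0 = 367.5 kN.

R_n/Ω ≈ 367 kN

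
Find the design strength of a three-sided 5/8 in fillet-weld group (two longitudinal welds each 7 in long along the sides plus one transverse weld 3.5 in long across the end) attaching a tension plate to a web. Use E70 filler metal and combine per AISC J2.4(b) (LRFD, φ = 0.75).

E70XX → F_EXX = 70 ksi.
t_e = 0.707 × 0.625 = 0.4419 in.
R_nwl = 0.6 × 70 × 0.4419 × 14 = 259.8 kips (longitudinal, 2 welds).
R_nwt = 0.6 × 70 × 0.4419 × 3.5 = 64.96 kips (transverse, base value).
(i) R_nwl + R_nwt = 324.8 kips; (ii) 0.85 R_nwl + 1.5 R_nwt = 318.3 kips.
R_n = max = 324.8 kips [governs: (i)]; φR_n = 243.6 kips.

φR_n ≈ 244 kips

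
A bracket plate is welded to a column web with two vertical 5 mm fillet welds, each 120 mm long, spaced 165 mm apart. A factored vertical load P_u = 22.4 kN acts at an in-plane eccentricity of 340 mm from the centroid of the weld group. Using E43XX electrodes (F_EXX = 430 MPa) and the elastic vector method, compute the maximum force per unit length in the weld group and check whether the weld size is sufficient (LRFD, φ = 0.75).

Total weld length L_w = 240 mm. Treat welds as unit-width lines.
Polar moment about centroid: J = 2[d³/12 + d(b/2)²] = 2[120³/12 + 120×82.5²] = 1922000 mm³.
Direct shear f_v = P/L_w = 22.4×10³ / 240 = 93.33 N/mm (vertical).
Torsion M = P·e = 22.4×10³ × 340 = 7616000 N·mm.
Critical point at (x, y) = (82.5, 60) from centroid. f_tx = M·y/J = 237.8 N/mm; f_ty = M·x/J = 327 N/mm.
Resultant f_max = √[f_tx² + (f_v + f_ty)²] = √[237.8² + (93.33 + 327)²] = 482.9 N/mm.
Capacity per unit length: φr_n = 0.75 × 0.6 × 430 × (0.707 × 5) = 684 N/mm.
482.9 ≤ 684 → adequate.

f_max ≈ 483 N/mm; adequate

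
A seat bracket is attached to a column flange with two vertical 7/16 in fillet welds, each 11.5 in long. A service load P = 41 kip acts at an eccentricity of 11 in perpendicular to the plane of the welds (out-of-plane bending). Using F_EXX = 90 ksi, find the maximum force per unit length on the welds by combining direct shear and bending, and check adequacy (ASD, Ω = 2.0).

L_w = 2 × 11.5 = 23 in; section modulus (unit throat) S = 2 × L²/6 = 44.08 in².
Direct shear f_v = P/L_w = 41/23 = 1.783 kip/in.
Moment M = P × e = 41 × 11 = 451 kip·in; bending f_b = M/S = 10.23 kip/in.
f_max = √(f_v² + f_b²) = √(1.783² + 10.23²) = 10.38 kip/in.
r_n/Ω = (1/2.0) × 0.6 × 90 × (0.707 × 0.4375) = 8.351 kip/in → NOT adequate.

f_max ≈ 10.4 kip/in; NOT adequate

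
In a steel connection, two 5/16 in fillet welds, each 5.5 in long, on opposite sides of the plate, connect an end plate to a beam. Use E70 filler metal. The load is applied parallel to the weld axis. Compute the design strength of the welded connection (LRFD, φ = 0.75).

φR_n ≈ 76.6 kips

E70XX → F_EXX = 70 ksi.
Effective throat t_e = 0.707 × 0.3125 = 0.2209 in.
Total length L = 11 in; A_we = 0.2209 × 11 = 2.43 in².
F_nw = 0.6 F_EXX = 0.6 × 70 = 42 ksi.
φR_n = 0.75 × 42 × 2.43 = 76.55 kips.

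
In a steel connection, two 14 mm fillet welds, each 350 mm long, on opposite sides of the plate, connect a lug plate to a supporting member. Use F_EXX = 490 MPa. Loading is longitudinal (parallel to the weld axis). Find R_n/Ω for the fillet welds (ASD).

Effective throat t_e = 0.707 × 14 = 9.898 mm.
Total length L = 700 mm; A_we = 9.898 × 700 = 6929 mm².
F_nw = 0.6 F_EXX = 0.6 × 490 = 294 MPa.
R_n = 294 × 6929 × 10⁻³ = 2037 kN; R_n/Ω = 2037/2.0 = 1019 kN.

R_n/Ω ≈ 1020 kN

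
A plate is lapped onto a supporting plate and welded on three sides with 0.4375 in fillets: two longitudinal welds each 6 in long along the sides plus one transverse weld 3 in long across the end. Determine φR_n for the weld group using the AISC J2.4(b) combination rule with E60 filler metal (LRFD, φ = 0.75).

φR_n ≈ 125 kips

E60XX → F_EXX = 60 ksi.
t_e = 0.707 × 0.4375 = 0.3093 in.
R_nwl = 0.6 × 60 × 0.3093 × 12 = 133.6 kips (longitudinal, 2 welds).
R_nwt = 0.6 × 60 × 0.3093 × 3 = 33.41 kips (transverse, base value).
(i) R_nwl + R_nwt = 167 kips; (ii) 0.85 R_nwl + 1.5 R_nwt = 163.7 kips.
R_n = max = 167 kips [governs: (i)]; φR_n = 125.3 kips.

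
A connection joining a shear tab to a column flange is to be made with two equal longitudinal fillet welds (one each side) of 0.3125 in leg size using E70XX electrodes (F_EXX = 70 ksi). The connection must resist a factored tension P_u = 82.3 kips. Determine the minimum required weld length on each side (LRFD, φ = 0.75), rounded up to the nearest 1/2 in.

Throat t_e = 0.707 × 0.3125 = 0.2209 in.
φr_n = 0.75 × 0.6 × 70 × 0.2209 = 6.96 kips/in.
L_req = P_u / φr_n = 82.3 / 6.96 = 11.83 in total.
Per side: 11.83 / 2 = 5.913 in.
Round up → use L = 6 in on each side.

L = 6 in on each side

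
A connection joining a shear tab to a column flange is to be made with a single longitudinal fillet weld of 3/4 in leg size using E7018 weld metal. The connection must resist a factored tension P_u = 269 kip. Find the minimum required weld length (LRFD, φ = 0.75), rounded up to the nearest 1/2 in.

E70XX → F_EXX = 70 ksi.
Throat t_e = 0.707 × 0.75 = 0.5302 in.
φr_n = 0.75 × 0.6 × 70 × 0.5302 = 16.7 kip/in.
L_req = P_u / φr_n = 269 / 16.7 = 16.11 in total.
Round up → use L = 16.5 in.

L = 16.5 in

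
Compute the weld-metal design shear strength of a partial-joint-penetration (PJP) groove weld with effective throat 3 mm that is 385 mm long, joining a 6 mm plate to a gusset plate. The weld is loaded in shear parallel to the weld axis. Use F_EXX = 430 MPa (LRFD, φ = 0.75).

φR_n ≈ 223 kN

Effective throat (given) t_e = 3 mm.
A_we = 3 × 385 = 1155 mm².
F_nw = 0.6 F_EXX = 258 MPa.
φR_n = 0.75 × 258 × 1155 × 10⁻³ = 223.5 kN.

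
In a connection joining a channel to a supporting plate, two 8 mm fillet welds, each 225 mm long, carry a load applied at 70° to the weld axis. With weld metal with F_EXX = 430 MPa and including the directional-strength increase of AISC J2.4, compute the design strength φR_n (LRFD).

t_e = 0.707 × 8 = 5.656 mm; A_we = 5.656 × 450 = 2545 mm².
Directional factor: 1.0 + 0.5 sin^1.5(70°) = 1.455.
F_nw = 0.6 × 430 × 1.455 = 375.5 MPa.
φR_n = 0.75 × 375.5 × 2545 × 10⁻³ = 716.8 kN.

φR_n ≈ 717 kN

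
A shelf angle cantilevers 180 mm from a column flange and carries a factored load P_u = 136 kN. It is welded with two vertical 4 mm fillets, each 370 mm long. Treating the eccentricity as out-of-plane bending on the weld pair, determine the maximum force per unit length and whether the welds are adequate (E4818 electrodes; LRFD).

f_max ≈ 567 N/mm; adequate

E48XX → F_EXX = 480 MPa.
L_w = 2 × 370 = 740 mm; section modulus (unit throat) S = 2 × L²/6 = 45630 mm².
Direct shear f_v = P/L_w = 136×10³/740 = 183.8 N/mm.
Moment M = P × e = 136×10³ × 180 = 24480000 N·mm; bending f_b = M/S = 536.4 N/mm.
f_max = √(f_v² + f_b²) = √(183.8² + 536.4²) = 567.1 N/mm.
φr_n = 0.75 × 0.6 × 480 × (0.707 × 4) = 610.8 N/mm → adequate.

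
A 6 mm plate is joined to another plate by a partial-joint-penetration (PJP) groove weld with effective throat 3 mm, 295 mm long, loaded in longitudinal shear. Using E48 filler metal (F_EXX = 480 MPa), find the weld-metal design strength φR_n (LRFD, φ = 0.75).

φR_n ≈ 191 kN

Effective throat (given) t_e = 3 mm.
A_we = 3 × 295 = 885 mm².
F_nw = 0.6 F_EXX = 288 MPa.
φR_n = 0.75 × 288 × 885 × 10⁻³ = 191.2 kN.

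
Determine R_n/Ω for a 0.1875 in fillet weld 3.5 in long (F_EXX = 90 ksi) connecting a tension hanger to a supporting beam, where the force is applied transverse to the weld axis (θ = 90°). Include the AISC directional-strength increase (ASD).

t_e = 0.707 × 0.1875 = 0.1326 in; A_we = 0.1326 × 3.5 = 0.464 in².
Directional factor: 1.0 + 0.5 sin^1.5(90°) = 1.5.
F_nw = 0.6 × 90 × 1.5 = 81 ksi.
R_n/Ω = (81 × 0.464) / 2.0 = 18.79 kip.

R_n/Ω ≈ 18.8 kip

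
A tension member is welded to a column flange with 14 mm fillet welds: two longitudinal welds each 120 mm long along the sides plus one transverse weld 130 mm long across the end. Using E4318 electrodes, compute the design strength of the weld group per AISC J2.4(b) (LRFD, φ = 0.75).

φR_n ≈ 764 kN

E43XX → F_EXX = 430 MPa.
t_e = 0.707 × 14 = 9.898 mm.
R_nwl = 0.6 × 430 × 9.898 × 240 × 10⁻³ = 612.9 kN (longitudinal, 2 welds).
R_nwt = 0.6 × 430 × 9.898 × 130 × 10⁻³ = 332 kN (transverse, base value).
(i) R_nwl + R_nwt = 944.9 kN; (ii) 0.85 R_nwl + 1.5 R_nwt = 1019 kN.
R_n = max = 1019 kN [governs: (ii)]; φR_n = 764.2 kN.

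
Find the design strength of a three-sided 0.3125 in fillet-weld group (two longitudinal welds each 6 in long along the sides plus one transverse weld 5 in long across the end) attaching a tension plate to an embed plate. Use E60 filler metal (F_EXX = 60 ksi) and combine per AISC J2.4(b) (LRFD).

t_e = 0.707 × 0.3125 = 0.2209 in.
R_nwl = 0.6 × 60 × 0.2209 × 12 = 95.44 kip (longitudinal, 2 welds).
R_nwt = 0.6 × 60 × 0.2209 × 5 = 39.77 kip (transverse, base value).
(i) R_nwl + R_nwt = 135.2 kip; (ii) 0.85 R_nwl + 1.5 R_nwt = 140.8 kip.
R_n = max = 140.8 kip [governs: (ii)]; φR_n = 105.6 kip.

φR_n ≈ 106 kip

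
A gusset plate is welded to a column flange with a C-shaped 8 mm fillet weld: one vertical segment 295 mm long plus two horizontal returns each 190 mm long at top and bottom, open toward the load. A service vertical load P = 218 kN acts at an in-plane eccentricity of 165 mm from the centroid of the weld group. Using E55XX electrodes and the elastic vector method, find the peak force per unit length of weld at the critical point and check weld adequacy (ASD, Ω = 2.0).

f_max ≈ 809 N/mm; adequate

E55XX → F_EXX = 550 MPa.
Total weld length L_w = 675 mm. Treat welds as unit-width lines.
Centroid: x̄ = 2×190×95 / 675 = 53.48 mm from the vertical weld.
Polar moment about centroid: J = I_x + I_y = [295³/12 + 2×190×147.5²] + [295×53.48² + 2(190³/12 + 190×41.52²)] = 13050000 mm³.
Direct shear f_v = P/L_w = 218×10³ / 675 = 323 N/mm (vertical).
Torsion M = P·e = 218×10³ × 165 = 35970000 N·mm.
Critical point at (x, y) = (136.5, 147.5) from centroid. f_tx = M·y/J = 406.6 N/mm; f_ty = M·x/J = 376.3 N/mm.
Resultant f_max = √[f_tx² + (f_v + f_ty)²] = √[406.6² + (323 + 376.3)²] = 808.9 N/mm.
Capacity per unit length: r_n/Ω = (1/2.0) × 0.6 × 550 × (0.707 × 8) = 933.2 N/mm.
808.9 ≤ 933.2 → adequate.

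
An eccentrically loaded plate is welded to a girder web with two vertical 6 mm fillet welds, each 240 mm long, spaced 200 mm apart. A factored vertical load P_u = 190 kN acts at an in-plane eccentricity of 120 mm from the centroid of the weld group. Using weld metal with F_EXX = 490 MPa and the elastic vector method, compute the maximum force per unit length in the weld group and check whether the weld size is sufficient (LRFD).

f_max ≈ 814 N/mm; adequate

Total weld length L_w = 480 mm. Treat welds as unit-width lines.
Polar moment about centroid: J = 2[d³/12 + d(b/2)²] = 2[240³/12 + 240×100²] = 7104000 mm³.
Direct shear f_v = P/L_w = 190×10³ / 480 = 395.8 N/mm (vertical).
Torsion M = P·e = 190×10³ × 120 = 22800000 N·mm.
Critical point at (x, y) = (100, 120) from centroid. f_tx = M·y/J = 385.1 N/mm; f_ty = M·x/J = 320.9 N/mm.
Resultant f_max = √[f_tx² + (f_v + f_ty)²] = √[385.1² + (395.8 + 320.9)²] = 813.7 N/mm.
Capacity per unit length: φr_n = 0.75 × 0.6 × 490 × (0.707 × 6) = 935.4 N/mm.
813.7 ≤ 935.4 → adequate.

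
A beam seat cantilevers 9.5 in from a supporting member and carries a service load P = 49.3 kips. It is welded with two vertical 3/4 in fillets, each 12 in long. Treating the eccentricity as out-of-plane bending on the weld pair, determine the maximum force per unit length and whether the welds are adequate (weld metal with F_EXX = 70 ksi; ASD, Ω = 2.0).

L_w = 2 × 12 = 24 in; section modulus (unit throat) S = 2 × L²/6 = 48 in².
Direct shear f_v = P/L_w = 49.3/24 = 2.054 kip/in.
Moment M = P × e = 49.3 × 9.5 = 468.35 kip·in; bending f_b = M/S = 9.757 kip/in.
f_max = √(f_v² + f_b²) = √(2.054² + 9.757²) = 9.971 kip/in.
r_n/Ω = (1/2.0) × 0.6 × 70 × (0.707 × 0.75) = 11.14 kip/in → adequate.

f_max ≈ 9.97 kip/in; adequate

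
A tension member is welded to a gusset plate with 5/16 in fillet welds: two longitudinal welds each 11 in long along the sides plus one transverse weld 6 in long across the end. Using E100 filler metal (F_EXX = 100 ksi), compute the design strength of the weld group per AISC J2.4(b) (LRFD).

φR_n ≈ 278 kip

t_e = 0.707 × 0.3125 = 0.2209 in.
R_nwl = 0.6 × 100 × 0.2209 × 22 = 291.6 kip (longitudinal, 2 welds).
R_nwt = 0.6 × 100 × 0.2209 × 6 = 79.54 kip (transverse, base value).
(i) R_nwl + R_nwt = 371.2 kip; (ii) 0.85 R_nwl + 1.5 R_nwt = 367.2 kip.
R_n = max = 371.2 kip [governs: (i)]; φR_n = 278.4 kip.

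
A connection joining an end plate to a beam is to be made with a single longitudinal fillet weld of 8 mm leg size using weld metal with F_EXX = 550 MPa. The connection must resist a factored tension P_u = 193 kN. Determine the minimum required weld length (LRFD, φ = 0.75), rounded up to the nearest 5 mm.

Throat t_e = 0.707 × 8 = 5.656 mm.
φr_n = 0.75 × 0.6 × 550 × 5.656 × 10⁻³ = 1.4 kN/mm.
L_req = P_u / φr_n = 193 / 1.4 = 137.9 mm total.
Round up → use L = 140 mm.

L = 140 mm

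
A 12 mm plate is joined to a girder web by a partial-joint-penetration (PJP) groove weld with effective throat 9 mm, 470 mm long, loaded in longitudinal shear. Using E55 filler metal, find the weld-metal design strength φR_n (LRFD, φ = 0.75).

E55XX → F_EXX = 550 MPa.
Effective throat (given) t_e = 9 mm.
A_we = 9 × 470 = 4230 mm².
F_nw = 0.6 F_EXX = 330 MPa.
φR_n = 0.75 × 330 × 4230 × 10⁻³ = 1047 kN.

φR_n ≈ 1050 kN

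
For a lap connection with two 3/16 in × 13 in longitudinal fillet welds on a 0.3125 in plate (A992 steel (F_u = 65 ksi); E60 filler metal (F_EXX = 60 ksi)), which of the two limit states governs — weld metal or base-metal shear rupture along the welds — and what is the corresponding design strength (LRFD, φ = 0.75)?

t_e = 0.707 × 0.1875 = 0.1326 in; L = 26 in.
Weld metal: φR_n = 0.75 × 0.6 × 60 × 0.1326 × 26 = 93.06 kip.
Base metal (shear rupture): φR_n = 0.75 × 0.6 × 65 × 0.3125 × 26 = 237.7 kip.
Governing: weld metal.

φR_n ≈ 93.1 kip (weld metal governs)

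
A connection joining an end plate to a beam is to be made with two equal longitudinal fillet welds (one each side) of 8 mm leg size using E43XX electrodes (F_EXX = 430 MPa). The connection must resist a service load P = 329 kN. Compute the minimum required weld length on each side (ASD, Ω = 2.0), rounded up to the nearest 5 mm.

L = 230 mm on each side

Throat t_e = 0.707 × 8 = 5.656 mm.
r_n/Ω = (0.6 × 430 × 5.656) / 2.0 = 729.6 N/mm = 0.7296 kN/mm.
L_req = P / (r_n/Ω) = 329 / 0.7296 = 450.9 mm total.
Per side: 450.9 / 2 = 225.5 mm.
Round up → use L = 230 mm on each side.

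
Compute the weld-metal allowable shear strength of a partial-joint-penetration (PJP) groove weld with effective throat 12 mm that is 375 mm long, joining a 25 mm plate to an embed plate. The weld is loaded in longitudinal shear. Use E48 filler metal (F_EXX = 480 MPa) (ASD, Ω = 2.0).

Effective throat (given) t_e = 12 mm.
A_we = 12 × 375 = 4500 mm².
F_nw = 0.6 F_EXX = 288 MPa.
R_n/Ω = (288 × 4500) / 2.0 × 10⁻³ = 648 kN.

R_n/Ω ≈ 648 kN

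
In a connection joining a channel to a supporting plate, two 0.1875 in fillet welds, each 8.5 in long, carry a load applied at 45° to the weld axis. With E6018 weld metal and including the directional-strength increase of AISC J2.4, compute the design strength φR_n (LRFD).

E60XX → F_EXX = 60 ksi.
t_e = 0.707 × 0.1875 = 0.1326 in; A_we = 0.1326 × 17 = 2.254 in².
Directional factor: 1.0 + 0.5 sin^1.5(45°) = 1.297.
F_nw = 0.6 × 60 × 1.297 = 46.7 ksi.
φR_n = 0.75 × 46.7 × 2.254 = 78.94 kip.

φR_n ≈ 78.9 kip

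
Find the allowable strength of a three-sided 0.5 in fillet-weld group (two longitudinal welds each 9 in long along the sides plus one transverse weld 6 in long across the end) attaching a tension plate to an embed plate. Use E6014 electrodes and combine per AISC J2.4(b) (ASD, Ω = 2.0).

E60XX → F_EXX = 60 ksi.
t_e = 0.707 × 0.5 = 0.3535 in.
R_nwl = 0.6 × 60 × 0.3535 × 18 = 229.1 kip (longitudinal, 2 welds).
R_nwt = 0.6 × 60 × 0.3535 × 6 = 76.36 kip (transverse, base value).
(i) R_nwl + R_nwt = 305.4 kip; (ii) 0.85 R_nwl + 1.5 R_nwt = 309.2 kip.
R_n = max = 309.2 kip [governs: (ii)]; R_n/Ω = 154.6 kip.

R_n/Ω ≈ 155 kip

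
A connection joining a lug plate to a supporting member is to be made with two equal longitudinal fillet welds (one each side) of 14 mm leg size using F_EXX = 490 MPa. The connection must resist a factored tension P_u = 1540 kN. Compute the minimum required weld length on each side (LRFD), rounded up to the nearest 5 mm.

L = 355 mm on each side

Throat t_e = 0.707 × 14 = 9.898 mm.
φr_n = 0.75 × 0.6 × 490 × 9.898 × 10⁻³ = 2.183 kN/mm.
L_req = P_u / φr_n = 1540 / 2.183 = 705.6 mm total.
Per side: 705.6 / 2 = 352.8 mm.
Round up → use L = 355 mm on each side.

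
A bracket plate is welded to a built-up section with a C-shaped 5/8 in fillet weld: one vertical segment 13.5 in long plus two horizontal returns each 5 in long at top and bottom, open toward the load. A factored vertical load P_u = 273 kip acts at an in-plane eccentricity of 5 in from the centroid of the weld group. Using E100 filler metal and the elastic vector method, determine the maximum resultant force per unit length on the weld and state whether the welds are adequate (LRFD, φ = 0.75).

f_max ≈ 23 kip/in; NOT adequate

E100XX → F_EXX = 100 ksi.
Total weld length L_w = 23.5 in. Treat welds as unit-width lines.
Centroid: x̄ = 2×5×2.5 / 23.5 = 1.064 in from the vertical weld.
Polar moment about centroid: J = I_x + I_y = [13.5³/12 + 2×5×6.75²] + [13.5×1.064² + 2(5³/12 + 5×1.436²)] = 717.4 in³.
Direct shear f_v = P/L_w = 273 / 23.5 = 11.62 kip/in (vertical).
Torsion M = P·e = 273 × 5 = 1365 kip·in.
Critical point at (x, y) = (3.936, 6.75) from centroid. f_tx = M·y/J = 12.84 kip/in; f_ty = M·x/J = 7.489 kip/in.
Resultant f_max = √[f_tx² + (f_v + f_ty)²] = √[12.84² + (11.62 + 7.489)²] = 23.02 kip/in.
Capacity per unit length: φr_n = 0.75 × 0.6 × 100 × (0.707 × 0.625) = 19.88 kip/in.
23.02 > 19.88 → NOT adequate.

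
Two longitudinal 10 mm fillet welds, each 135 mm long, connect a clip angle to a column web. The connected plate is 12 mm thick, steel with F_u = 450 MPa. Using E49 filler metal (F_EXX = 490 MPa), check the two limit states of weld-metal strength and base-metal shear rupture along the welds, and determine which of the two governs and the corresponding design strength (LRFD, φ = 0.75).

φR_n ≈ 421 kN (weld metal governs)

t_e = 0.707 × 10 = 7.07 mm; L = 270 mm.
Weld metal: φR_n = 0.75 × 0.6 × 490 × 7.07 × 270 × 10⁻³ = 420.9 kN.
Base metal (shear rupture): φR_n = 0.75 × 0.6 × 450 × 12 × 270 × 10⁻³ = 656.1 kN.
Governing: weld metal.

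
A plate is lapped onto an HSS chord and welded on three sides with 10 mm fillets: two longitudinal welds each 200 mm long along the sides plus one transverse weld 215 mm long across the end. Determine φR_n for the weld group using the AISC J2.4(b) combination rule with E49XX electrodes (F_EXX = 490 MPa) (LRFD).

t_e = 0.707 × 10 = 7.07 mm.
R_nwl = 0.6 × 490 × 7.07 × 400 × 10⁻³ = 831.4 kN (longitudinal, 2 welds).
R_nwt = 0.6 × 490 × 7.07 × 215 × 10⁻³ = 446.9 kN (transverse, base value).
(i) R_nwl + R_nwt = 1278 kN; (ii) 0.85 R_nwl + 1.5 R_nwt = 1377 kN.
R_n = max = 1377 kN [governs: (ii)]; φR_n = 1033 kN.

φR_n ≈ 1030 kN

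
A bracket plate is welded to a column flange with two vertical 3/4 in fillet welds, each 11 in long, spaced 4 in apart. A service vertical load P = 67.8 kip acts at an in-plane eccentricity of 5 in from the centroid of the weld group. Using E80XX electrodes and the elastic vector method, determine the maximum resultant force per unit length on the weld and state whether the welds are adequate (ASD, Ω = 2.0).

f_max ≈ 8 kip/in; adequate

E80XX → F_EXX = 80 ksi.
Total weld length L_w = 22 in. Treat welds as unit-width lines.
Polar moment about centroid: J = 2[d³/12 + d(b/2)²] = 2[11³/12 + 11×2²] = 309.8 in³.
Direct shear f_v = P/L_w = 67.8 / 22 = 3.082 kip/in (vertical).
Torsion M = P·e = 67.8 × 5 = 339 kip·in.
Critical point at (x, y) = (2, 5.5) from centroid. f_tx = M·y/J = 6.018 kip/in; f_ty = M·x/J = 2.188 kip/in.
Resultant f_max = √[f_tx² + (f_v + f_ty)²] = √[6.018² + (3.082 + 2.188)²] = 7.999 kip/in.
Capacity per unit length: r_n/Ω = (1/2.0) × 0.6 × 80 × (0.707 × 0.75) = 12.73 kip/in.
7.999 ≤ 12.73 → adequate.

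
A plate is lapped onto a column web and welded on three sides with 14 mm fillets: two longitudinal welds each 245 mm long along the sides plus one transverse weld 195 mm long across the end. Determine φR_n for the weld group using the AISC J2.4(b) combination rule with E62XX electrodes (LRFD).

E62XX → F_EXX = 620 MPa.
t_e = 0.707 × 14 = 9.898 mm.
R_nwl = 0.6 × 620 × 9.898 × 490 × 10⁻³ = 1804 kN (longitudinal, 2 welds).
R_nwt = 0.6 × 620 × 9.898 × 195 × 10⁻³ = 718 kN (transverse, base value).
(i) R_nwl + R_nwt = 2522 kN; (ii) 0.85 R_nwl + 1.5 R_nwt = 2611 kN.
R_n = max = 2611 kN [governs: (ii)]; φR_n = 1958 kN.

φR_n ≈ 1960 kN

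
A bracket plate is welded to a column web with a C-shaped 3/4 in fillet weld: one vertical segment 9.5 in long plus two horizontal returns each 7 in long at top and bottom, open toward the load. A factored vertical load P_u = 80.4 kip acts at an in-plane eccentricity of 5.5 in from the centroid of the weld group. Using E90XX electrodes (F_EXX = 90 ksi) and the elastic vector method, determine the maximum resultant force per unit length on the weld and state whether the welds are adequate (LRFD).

Total weld length L_w = 23.5 in. Treat welds as unit-width lines.
Centroid: x̄ = 2×7×3.5 / 23.5 = 2.085 in from the vertical weld.
Polar moment about centroid: J = I_x + I_y = [9.5³/12 + 2×7×4.75²] + [9.5×2.085² + 2(7³/12 + 7×1.415²)] = 513.8 in³.
Direct shear f_v = P/L_w = 80.4 / 23.5 = 3.421 kip/in (vertical).
Torsion M = P·e = 80.4 × 5.5 = 442.2 kip·in.
Critical point at (x, y) = (4.915, 4.75) from centroid. f_tx = M·y/J = 4.088 kip/in; f_ty = M·x/J = 4.23 kip/in.
Resultant f_max = √[f_tx² + (f_v + f_ty)²] = √[4.088² + (3.421 + 4.23)²] = 8.675 kip/in.
Capacity per unit length: φr_n = 0.75 × 0.6 × 90 × (0.707 × 0.75) = 21.48 kip/in.
8.675 ≤ 21.48 → adequate.

f_max ≈ 8.67 kip/in; adequate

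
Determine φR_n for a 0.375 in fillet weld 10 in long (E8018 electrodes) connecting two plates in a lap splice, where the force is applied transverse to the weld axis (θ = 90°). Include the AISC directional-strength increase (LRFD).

φR_n ≈ 143 kips

E80XX → F_EXX = 80 ksi.
t_e = 0.707 × 0.375 = 0.2651 in; A_we = 0.2651 × 10 = 2.651 in².
Directional factor: 1.0 + 0.5 sin^1.5(90°) = 1.5.
F_nw = 0.6 × 80 × 1.5 = 72 ksi.
φR_n = 0.75 × 72 × 2.651 = 143.2 kips.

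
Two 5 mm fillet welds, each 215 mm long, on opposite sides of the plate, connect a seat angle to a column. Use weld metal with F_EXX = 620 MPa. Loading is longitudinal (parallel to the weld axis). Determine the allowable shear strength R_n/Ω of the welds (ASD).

Effective throat t_e = 0.707 × 5 = 3.535 mm.
Total length L = 430 mm; A_we = 3.535 × 430 = 1520 mm².
F_nw = 0.6 F_EXX = 0.6 × 620 = 372 MPa.
R_n = 372 × 1520 × 10⁻³ = 565.5 kN; R_n/Ω = 565.5/2.0 = 282.7 kN.

R_n/Ω ≈ 283 kN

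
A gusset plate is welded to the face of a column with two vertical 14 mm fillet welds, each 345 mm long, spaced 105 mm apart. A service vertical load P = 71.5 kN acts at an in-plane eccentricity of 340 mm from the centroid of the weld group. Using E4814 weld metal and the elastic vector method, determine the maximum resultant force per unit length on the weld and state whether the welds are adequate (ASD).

f_max ≈ 541 N/mm; adequate

E48XX → F_EXX = 480 MPa.
Total weld length L_w = 690 mm. Treat welds as unit-width lines.
Polar moment about centroid: J = 2[d³/12 + d(b/2)²] = 2[345³/12 + 345×52.5²] = 8746000 mm³.
Direct shear f_v = P/L_w = 71.5×10³ / 690 = 103.6 N/mm (vertical).
Torsion M = P·e = 71.5×10³ × 340 = 24310000 N·mm.
Critical point at (x, y) = (52.5, 172.5) from centroid. f_tx = M·y/J = 479.5 N/mm; f_ty = M·x/J = 145.9 N/mm.
Resultant f_max = √[f_tx² + (f_v + f_ty)²] = √[479.5² + (103.6 + 145.9)²] = 540.5 N/mm.
Capacity per unit length: r_n/Ω = (1/2.0) × 0.6 × 480 × (0.707 × 14) = 1425 N/mm.
540.5 ≤ 1425 → adequate.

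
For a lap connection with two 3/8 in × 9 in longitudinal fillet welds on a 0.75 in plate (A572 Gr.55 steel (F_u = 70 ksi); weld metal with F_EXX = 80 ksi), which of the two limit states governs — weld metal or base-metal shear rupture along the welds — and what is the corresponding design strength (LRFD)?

t_e = 0.707 × 0.375 = 0.2651 in; L = 18 in.
Weld metal: φR_n = 0.75 × 0.6 × 80 × 0.2651 × 18 = 171.8 kip.
Base metal (shear rupture): φR_n = 0.75 × 0.6 × 70 × 0.75 × 18 = 425.2 kip.
Governing: weld metal.

φR_n ≈ 172 kip (weld metal governs)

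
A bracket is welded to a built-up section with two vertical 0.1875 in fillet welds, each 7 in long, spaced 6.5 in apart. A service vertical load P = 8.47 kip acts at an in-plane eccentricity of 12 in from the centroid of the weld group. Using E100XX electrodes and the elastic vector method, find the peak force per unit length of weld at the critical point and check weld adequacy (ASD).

f_max ≈ 2.81 kip/in; adequate

E100XX → F_EXX = 100 ksi.
Total weld length L_w = 14 in. Treat welds as unit-width lines.
Polar moment about centroid: J = 2[d³/12 + d(b/2)²] = 2[7³/12 + 7×3.25²] = 205 in³.
Direct shear f_v = P/L_w = 8.47 / 14 = 0.605 kip/in (vertical).
Torsion M = P·e = 8.47 × 12 = 101.64 kip·in.
Critical point at (x, y) = (3.25, 3.5) from centroid. f_tx = M·y/J = 1.735 kip/in; f_ty = M·x/J = 1.611 kip/in.
Resultant f_max = √[f_tx² + (f_v + f_ty)²] = √[1.735² + (0.605 + 1.611)²] = 2.814 kip/in.
Capacity per unit length: r_n/Ω = (1/2.0) × 0.6 × 100 × (0.707 × 0.1875) = 3.977 kip/in.
2.814 ≤ 3.977 → adequate.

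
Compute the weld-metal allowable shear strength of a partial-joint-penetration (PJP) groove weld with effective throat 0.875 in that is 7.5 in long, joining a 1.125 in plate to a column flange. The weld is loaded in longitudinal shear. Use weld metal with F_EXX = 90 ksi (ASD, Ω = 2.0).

Effective throat (given) t_e = 0.875 in.
A_we = 0.875 × 7.5 = 6.562 in².
F_nw = 0.6 F_EXX = 54 ksi.
R_n/Ω = (54 × 6.562) / 2.0 = 177.2 kip.

R_n/Ω ≈ 177 kip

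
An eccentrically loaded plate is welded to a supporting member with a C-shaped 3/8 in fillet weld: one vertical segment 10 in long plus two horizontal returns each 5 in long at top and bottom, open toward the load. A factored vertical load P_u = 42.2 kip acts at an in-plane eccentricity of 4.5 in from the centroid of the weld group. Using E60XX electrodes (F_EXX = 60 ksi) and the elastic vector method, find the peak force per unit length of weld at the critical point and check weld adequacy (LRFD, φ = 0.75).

Total weld length L_w = 20 in. Treat welds as unit-width lines.
Centroid: x̄ = 2×5×2.5 / 20 = 1.25 in from the vertical weld.
Polar moment about centroid: J = I_x + I_y = [10³/12 + 2×5×5²] + [10×1.25² + 2(5³/12 + 5×1.25²)] = 385.4 in³.
Direct shear f_v = P/L_w = 42.2 / 20 = 2.11 kip/in (vertical).
Torsion M = P·e = 42.2 × 4.5 = 189.9 kip·in.
Critical point at (x, y) = (3.75, 5) from centroid. f_tx = M·y/J = 2.464 kip/in; f_ty = M·x/J = 1.848 kip/in.
Resultant f_max = √[f_tx² + (f_v + f_ty)²] = √[2.464² + (2.11 + 1.848)²] = 4.662 kip/in.
Capacity per unit length: φr_n = 0.75 × 0.6 × 60 × (0.707 × 0.375) = 7.158 kip/in.
4.662 ≤ 7.158 → adequate.

f_max ≈ 4.66 kip/in; adequate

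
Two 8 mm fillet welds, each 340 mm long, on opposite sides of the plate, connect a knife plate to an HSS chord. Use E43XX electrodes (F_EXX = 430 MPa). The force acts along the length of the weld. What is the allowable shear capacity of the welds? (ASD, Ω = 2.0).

R_n/Ω ≈ 496 kN

Effective throat t_e = 0.707 × 8 = 5.656 mm.
Total length L = 680 mm; A_we = 5.656 × 680 = 3846 mm².
F_nw = 0.6 F_EXX = 0.6 × 430 = 258 MPa.
R_n = 258 × 3846 × 10⁻³ = 992.3 kN; R_n/Ω = 992.3/2.0 = 496.1 kN.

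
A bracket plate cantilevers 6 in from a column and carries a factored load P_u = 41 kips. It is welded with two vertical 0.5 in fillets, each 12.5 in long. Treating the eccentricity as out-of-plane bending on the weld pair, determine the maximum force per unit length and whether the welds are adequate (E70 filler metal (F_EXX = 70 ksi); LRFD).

f_max ≈ 5 kip/in; adequate

L_w = 2 × 12.5 = 25 in; section modulus (unit throat) S = 2 × L²/6 = 52.08 in².
Direct shear f_v = P/L_w = 41/25 = 1.64 kip/in.
Moment M = P × e = 41 × 6 = 246 kip·in; bending f_b = M/S = 4.723 kip/in.
f_max = √(f_v² + f_b²) = √(1.64² + 4.723²) = 5 kip/in.
φr_n = 0.75 × 0.6 × 70 × (0.707 × 0.5) = 11.14 kip/in → adequate.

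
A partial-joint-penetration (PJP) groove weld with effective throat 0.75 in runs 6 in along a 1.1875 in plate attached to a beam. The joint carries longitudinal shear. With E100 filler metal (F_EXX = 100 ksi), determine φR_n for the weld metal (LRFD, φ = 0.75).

Effective throat (given) t_e = 0.75 in.
A_we = 0.75 × 6 = 4.5 in².
F_nw = 0.6 F_EXX = 60 ksi.
φR_n = 0.75 × 60 × 4.5 = 202.5 kip.

φR_n ≈ 202 kip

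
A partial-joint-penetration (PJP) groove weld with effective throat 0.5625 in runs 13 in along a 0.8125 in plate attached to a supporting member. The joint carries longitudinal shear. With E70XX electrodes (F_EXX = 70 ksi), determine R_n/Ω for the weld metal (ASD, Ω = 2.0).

R_n/Ω ≈ 154 kips

Effective throat (given) t_e = 0.5625 in.
A_we = 0.5625 × 13 = 7.312 in².
F_nw = 0.6 F_EXX = 42 ksi.
R_n/Ω = (42 × 7.312) / 2.0 = 153.6 kips.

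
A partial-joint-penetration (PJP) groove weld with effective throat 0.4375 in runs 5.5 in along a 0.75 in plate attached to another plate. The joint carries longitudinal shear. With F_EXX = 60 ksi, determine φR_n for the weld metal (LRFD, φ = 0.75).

Effective throat (given) t_e = 0.4375 in.
A_we = 0.4375 × 5.5 = 2.406 in².
F_nw = 0.6 F_EXX = 36 ksi.
φR_n = 0.75 × 36 × 2.406 = 64.97 kip.

φR_n ≈ 65 kip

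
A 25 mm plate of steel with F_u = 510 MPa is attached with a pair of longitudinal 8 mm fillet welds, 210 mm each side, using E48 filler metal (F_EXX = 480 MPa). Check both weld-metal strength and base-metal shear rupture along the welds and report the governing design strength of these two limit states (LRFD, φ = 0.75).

φR_n ≈ 513 kN (weld metal governs)

t_e = 0.707 × 8 = 5.656 mm; L = 420 mm.
Weld metal: φR_n = 0.75 × 0.6 × 480 × 5.656 × 420 × 10⁻³ = 513.1 kN.
Base metal (shear rupture): φR_n = 0.75 × 0.6 × 510 × 25 × 420 × 10⁻³ = 2410 kN.
Governing: weld metal.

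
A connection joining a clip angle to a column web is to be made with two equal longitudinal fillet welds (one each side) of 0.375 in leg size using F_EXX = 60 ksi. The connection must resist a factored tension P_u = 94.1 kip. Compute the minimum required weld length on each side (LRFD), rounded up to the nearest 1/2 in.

Throat t_e = 0.707 × 0.375 = 0.2651 in.
φr_n = 0.75 × 0.6 × 60 × 0.2651 = 7.158 kip/in.
L_req = P_u / φr_n = 94.1 / 7.158 = 13.15 in total.
Per side: 13.15 / 2 = 6.573 in.
Round up → use L = 7 in on each side.

L = 7 in on each side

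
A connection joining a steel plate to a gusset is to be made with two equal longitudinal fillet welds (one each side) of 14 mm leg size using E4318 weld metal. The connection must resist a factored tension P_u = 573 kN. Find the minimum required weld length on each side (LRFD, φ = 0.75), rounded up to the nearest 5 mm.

L = 150 mm on each side

E43XX → F_EXX = 430 MPa.
Throat t_e = 0.707 × 14 = 9.898 mm.
φr_n = 0.75 × 0.6 × 430 × 9.898 × 10⁻³ = 1.915 kN/mm.
L_req = P_u / φr_n = 573 / 1.915 = 299.2 mm total.
Per side: 299.2 / 2 = 149.6 mm.
Round up → use L = 150 mm on each side.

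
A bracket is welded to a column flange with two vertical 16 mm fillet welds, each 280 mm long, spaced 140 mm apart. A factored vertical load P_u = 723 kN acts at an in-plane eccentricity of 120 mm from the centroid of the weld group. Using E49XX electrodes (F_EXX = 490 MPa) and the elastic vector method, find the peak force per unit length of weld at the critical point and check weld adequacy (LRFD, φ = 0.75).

f_max ≈ 2940 N/mm; NOT adequate

Total weld length L_w = 560 mm. Treat welds as unit-width lines.
Polar moment about centroid: J = 2[d³/12 + d(b/2)²] = 2[280³/12 + 280×70²] = 6403000 mm³.
Direct shear f_v = P/L_w = 723×10³ / 560 = 1291 N/mm (vertical).
Torsion M = P·e = 723×10³ × 120 = 86760000 N·mm.
Critical point at (x, y) = (70, 140) from centroid. f_tx = M·y/J = 1897 N/mm; f_ty = M·x/J = 948.5 N/mm.
Resultant f_max = √[f_tx² + (f_v + f_ty)²] = √[1897² + (1291 + 948.5)²] = 2935 N/mm.
Capacity per unit length: φr_n = 0.75 × 0.6 × 490 × (0.707 × 16) = 2494 N/mm.
2935 > 2494 → NOT adequate.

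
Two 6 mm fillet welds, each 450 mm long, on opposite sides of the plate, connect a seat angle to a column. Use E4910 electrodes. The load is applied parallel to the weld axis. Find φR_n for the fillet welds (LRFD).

φR_n ≈ 842 kN

E49XX → F_EXX = 490 MPa.
Effective throat t_e = 0.707 × 6 = 4.242 mm.
Total length L = 900 mm; A_we = 4.242 × 900 = 3818 mm².
F_nw = 0.6 F_EXX = 0.6 × 490 = 294 MPa.
φR_n = 0.75 × 294 × 3818 × 10⁻³ = 841.8 kN.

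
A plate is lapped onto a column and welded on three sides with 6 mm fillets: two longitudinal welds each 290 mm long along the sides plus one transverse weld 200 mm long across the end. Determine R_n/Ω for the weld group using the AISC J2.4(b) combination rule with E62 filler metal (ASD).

E62XX → F_EXX = 620 MPa.
t_e = 0.707 × 6 = 4.242 mm.
R_nwl = 0.6 × 620 × 4.242 × 580 × 10⁻³ = 915.3 kN (longitudinal, 2 welds).
R_nwt = 0.6 × 620 × 4.242 × 200 × 10⁻³ = 315.6 kN (transverse, base value).
(i) R_nwl + R_nwt = 1231 kN; (ii) 0.85 R_nwl + 1.5 R_nwt = 1251 kN.
R_n = max = 1251 kN [governs: (ii)]; R_n/Ω = 625.7 kN.

R_n/Ω ≈ 626 kN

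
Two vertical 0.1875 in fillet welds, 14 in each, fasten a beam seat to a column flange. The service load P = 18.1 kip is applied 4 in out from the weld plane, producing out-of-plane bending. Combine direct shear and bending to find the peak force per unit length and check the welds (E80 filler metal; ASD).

f_max ≈ 1.28 kip/in; adequate

E80XX → F_EXX = 80 ksi.
L_w = 2 × 14 = 28 in; section modulus (unit throat) S = 2 × L²/6 = 65.33 in².
Direct shear f_v = P/L_w = 18.1/28 = 0.6464 kip/in.
Moment M = P × e = 18.1 × 4 = 72.4 kip·in; bending f_b = M/S = 1.108 kip/in.
f_max = √(f_v² + f_b²) = √(0.6464² + 1.108²) = 1.283 kip/in.
r_n/Ω = (1/2.0) × 0.6 × 80 × (0.707 × 0.1875) = 3.181 kip/in → adequate.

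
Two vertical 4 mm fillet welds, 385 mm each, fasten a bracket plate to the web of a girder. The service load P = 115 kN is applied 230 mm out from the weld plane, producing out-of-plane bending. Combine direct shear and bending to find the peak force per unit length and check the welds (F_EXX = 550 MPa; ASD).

f_max ≈ 556 N/mm; NOT adequate

L_w = 2 × 385 = 770 mm; section modulus (unit throat) S = 2 × L²/6 = 49410 mm².
Direct shear f_v = P/L_w = 115×10³/770 = 149.4 N/mm.
Moment M = P × e = 115×10³ × 230 = 26450000 N·mm; bending f_b = M/S = 535.3 N/mm.
f_max = √(f_v² + f_b²) = √(149.4² + 535.3²) = 555.8 N/mm.
r_n/Ω = (1/2.0) × 0.6 × 550 × (0.707 × 4) = 466.6 N/mm → NOT adequate.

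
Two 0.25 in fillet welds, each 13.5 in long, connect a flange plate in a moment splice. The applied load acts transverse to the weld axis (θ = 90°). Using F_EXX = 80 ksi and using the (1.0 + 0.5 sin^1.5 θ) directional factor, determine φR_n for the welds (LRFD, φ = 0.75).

t_e = 0.707 × 0.25 = 0.1767 in; A_we = 0.1767 × 27 = 4.772 in².
Directional factor: 1.0 + 0.5 sin^1.5(90°) = 1.5.
F_nw = 0.6 × 80 × 1.5 = 72 ksi.
φR_n = 0.75 × 72 × 4.772 = 257.7 kips.

φR_n ≈ 258 kips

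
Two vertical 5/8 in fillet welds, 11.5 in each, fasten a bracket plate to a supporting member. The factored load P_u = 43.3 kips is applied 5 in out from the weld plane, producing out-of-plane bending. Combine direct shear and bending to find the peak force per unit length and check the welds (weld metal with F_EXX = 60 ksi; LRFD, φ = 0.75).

L_w = 2 × 11.5 = 23 in; section modulus (unit throat) S = 2 × L²/6 = 44.08 in².
Direct shear f_v = P/L_w = 43.3/23 = 1.883 kip/in.
Moment M = P × e = 43.3 × 5 = 216.5 kip·in; bending f_b = M/S = 4.911 kip/in.
f_max = √(f_v² + f_b²) = √(1.883² + 4.911²) = 5.26 kip/in.
φr_n = 0.75 × 0.6 × 60 × (0.707 × 0.625) = 11.93 kip/in → adequate.

f_max ≈ 5.26 kip/in; adequate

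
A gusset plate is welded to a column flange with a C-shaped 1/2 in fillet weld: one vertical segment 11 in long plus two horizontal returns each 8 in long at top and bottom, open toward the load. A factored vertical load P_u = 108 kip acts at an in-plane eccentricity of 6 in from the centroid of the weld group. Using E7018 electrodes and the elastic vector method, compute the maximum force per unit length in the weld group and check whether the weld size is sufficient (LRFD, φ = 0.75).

f_max ≈ 9.77 kip/in; adequate

E70XX → F_EXX = 70 ksi.
Total weld length L_w = 27 in. Treat welds as unit-width lines.
Centroid: x̄ = 2×8×4 / 27 = 2.37 in from the vertical weld.
Polar moment about centroid: J = I_x + I_y = [11³/12 + 2×8×5.5²] + [11×2.37² + 2(8³/12 + 8×1.63²)] = 784.5 in³.
Direct shear f_v = P/L_w = 108 / 27 = 4 kip/in (vertical).
Torsion M = P·e = 108 × 6 = 648 kip·in.
Critical point at (x, y) = (5.63, 5.5) from centroid. f_tx = M·y/J = 4.543 kip/in; f_ty = M·x/J = 4.65 kip/in.
Resultant f_max = √[f_tx² + (f_v + f_ty)²] = √[4.543² + (4 + 4.65)²] = 9.77 kip/in.
Capacity per unit length: φr_n = 0.75 × 0.6 × 70 × (0.707 × 0.5) = 11.14 kip/in.
9.77 ≤ 11.14 → adequate.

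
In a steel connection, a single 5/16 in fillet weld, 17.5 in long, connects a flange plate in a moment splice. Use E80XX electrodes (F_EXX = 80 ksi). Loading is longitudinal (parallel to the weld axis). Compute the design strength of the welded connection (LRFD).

Effective throat t_e = 0.707 × 0.3125 = 0.2209 in.
Total length L = 17.5 in; A_we = 0.2209 × 17.5 = 3.866 in².
F_nw = 0.6 F_EXX = 0.6 × 80 = 48 ksi.
φR_n = 0.75 × 48 × 3.866 = 139.2 kips.

φR_n ≈ 139 kips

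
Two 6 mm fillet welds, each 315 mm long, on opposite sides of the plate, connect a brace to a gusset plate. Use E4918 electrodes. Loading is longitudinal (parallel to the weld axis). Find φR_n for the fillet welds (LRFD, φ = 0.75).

φR_n ≈ 589 kN

E49XX → F_EXX = 490 MPa.
Effective throat t_e = 0.707 × 6 = 4.242 mm.
Total length L = 630 mm; A_we = 4.242 × 630 = 2672 mm².
F_nw = 0.6 F_EXX = 0.6 × 490 = 294 MPa.
φR_n = 0.75 × 294 × 2672 × 10⁻³ = 589.3 kN.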